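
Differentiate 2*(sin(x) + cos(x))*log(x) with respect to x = 2*sqrt(2)*(x*log(x)*cos(x + pi/4) + sin(x + pi/4))/x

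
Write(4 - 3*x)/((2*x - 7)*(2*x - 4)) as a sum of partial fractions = -13/(6*(2*x - 7)) + 1/(3*(x - 2))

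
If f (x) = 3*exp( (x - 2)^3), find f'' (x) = 27*x^4*exp(x^3 - 6*x^2 + 12*x - 8) - 216*x^3*exp(x^3 - 6*x^2 + 12*x - 8) + 648*x^2*exp(x^3 - 6*x^2 + 12*x - 8) - 846*x*exp(x^3 - 6*x^2 + 12*x - 8) + 396*exp(x^3 - 6*x^2 + 12*x - 8)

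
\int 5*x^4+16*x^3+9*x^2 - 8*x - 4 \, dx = x^5 + 4*x^4 + 3*x^3 - 4*x^2 - 4*x + C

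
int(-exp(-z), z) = exp(-z) + C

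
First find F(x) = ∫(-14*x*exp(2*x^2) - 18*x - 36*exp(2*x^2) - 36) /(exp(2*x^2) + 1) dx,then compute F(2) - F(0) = -108 - log(2) + log(1 + exp(8))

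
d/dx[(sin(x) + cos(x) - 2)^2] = 2*cos(2*x) - 4*sqrt(2)*cos(x + pi/4)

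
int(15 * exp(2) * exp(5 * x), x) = 3*exp(5*x + 2) + C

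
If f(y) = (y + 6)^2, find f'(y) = 2*y + 12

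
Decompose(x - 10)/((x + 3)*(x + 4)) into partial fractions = 14/(x + 4) - 13/(x + 3)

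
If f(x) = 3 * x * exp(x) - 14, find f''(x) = 3*x*exp(x) + 6*exp(x)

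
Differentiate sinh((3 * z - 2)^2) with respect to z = 6*(3*z - 2)*cosh(9*z^2 - 12*z + 4)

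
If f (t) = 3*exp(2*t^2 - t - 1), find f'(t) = (12*t - 3)*exp(2*t^2 - t - 1)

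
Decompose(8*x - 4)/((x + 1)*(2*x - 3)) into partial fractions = 16/(5*(2*x - 3)) + 12/(5*(x + 1))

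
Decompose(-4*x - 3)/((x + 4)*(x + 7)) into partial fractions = -25/(3*(x + 7)) + 13/(3*(x + 4))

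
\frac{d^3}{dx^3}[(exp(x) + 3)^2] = 8*exp(2*x) + 6*exp(x)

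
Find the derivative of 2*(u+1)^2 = 4*u + 4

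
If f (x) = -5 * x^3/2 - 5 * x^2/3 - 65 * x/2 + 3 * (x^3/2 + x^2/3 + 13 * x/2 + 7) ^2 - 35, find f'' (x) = 45*x^4/2 + 20*x^3 + 238*x^2 + 189*x + 1669/6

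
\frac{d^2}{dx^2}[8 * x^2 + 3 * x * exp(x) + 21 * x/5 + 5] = 3*x*exp(x) + 6*exp(x) + 16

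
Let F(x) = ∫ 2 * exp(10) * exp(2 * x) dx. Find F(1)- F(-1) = -exp(8) + exp(12)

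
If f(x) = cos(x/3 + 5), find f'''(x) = sin(x/3 + 5)/27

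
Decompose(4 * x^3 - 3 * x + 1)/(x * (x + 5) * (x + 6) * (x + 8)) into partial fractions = 2023/(48*(x + 8)) - 845/(12*(x + 6)) + 484/(15*(x + 5)) + 1/(240*x)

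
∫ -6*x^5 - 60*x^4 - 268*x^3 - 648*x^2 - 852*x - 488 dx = -x^6 - 12*x^5 - 67*x^4 - 216*x^3 - 426*x^2 - 488*x + C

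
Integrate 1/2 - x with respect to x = -x^2/2 + x/2 + C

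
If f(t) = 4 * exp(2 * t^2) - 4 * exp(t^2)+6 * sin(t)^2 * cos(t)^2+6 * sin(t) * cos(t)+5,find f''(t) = 64*t^2*exp(2*t^2) - 16*t^2*exp(t^2) + 24*(1 - cos(2*t))^2 + 16*exp(2*t^2) - 8*exp(t^2) - 12*sin(2*t) + 48*cos(2*t) - 36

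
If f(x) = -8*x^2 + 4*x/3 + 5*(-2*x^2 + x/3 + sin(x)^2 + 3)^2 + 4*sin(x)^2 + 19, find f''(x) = -40*x^2*cos(2*x) + 240*x^2 - 80*x*sin(2*x) + 20*x*cos(2*x)/3 - 40*x - 20*(1 - cos(2*x))^2 + 20*sin(2*x)/3 + 58*cos(2*x) - 1124/9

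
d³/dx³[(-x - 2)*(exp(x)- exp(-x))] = (-x*exp(2*x) - x - 5*exp(2*x) + 1)*exp(-x)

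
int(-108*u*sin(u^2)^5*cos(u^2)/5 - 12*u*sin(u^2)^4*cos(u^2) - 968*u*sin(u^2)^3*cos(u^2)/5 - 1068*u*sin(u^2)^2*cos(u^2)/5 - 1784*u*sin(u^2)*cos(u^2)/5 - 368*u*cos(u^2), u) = -(9*sin(u^2)^5 + 6*sin(u^2)^4 + 121*sin(u^2)^3 + 178*sin(u^2)^2 + 446*sin(u^2) + 920)*sin(u^2)/5 + C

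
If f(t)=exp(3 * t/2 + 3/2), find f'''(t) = 27*exp(3*t/2 + 3/2)/8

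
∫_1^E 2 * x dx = -1 + exp(2)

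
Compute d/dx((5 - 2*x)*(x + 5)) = -4*x - 5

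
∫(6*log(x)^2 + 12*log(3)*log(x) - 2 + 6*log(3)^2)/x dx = 2*(log(3*x)^2 - 1)*log(3*x) + C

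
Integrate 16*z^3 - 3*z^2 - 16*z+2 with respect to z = 4*z^4 - z^3 - 8*z^2 + 2*z + C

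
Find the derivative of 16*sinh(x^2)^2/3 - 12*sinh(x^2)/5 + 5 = 8*x*(20*sinh(2*x^2) - 9*cosh(x^2))/15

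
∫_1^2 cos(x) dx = -sin(1) + sin(2)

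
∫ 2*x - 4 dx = x^2 - 4*x + C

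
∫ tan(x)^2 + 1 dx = tan(x) + C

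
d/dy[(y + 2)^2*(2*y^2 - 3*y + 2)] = 8*y^3 + 15*y^2 - 4*y - 4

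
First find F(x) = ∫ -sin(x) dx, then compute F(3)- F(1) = cos(3) - cos(1)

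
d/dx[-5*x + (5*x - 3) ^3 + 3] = 375*x^2 - 450*x + 130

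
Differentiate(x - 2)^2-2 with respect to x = 2*x - 4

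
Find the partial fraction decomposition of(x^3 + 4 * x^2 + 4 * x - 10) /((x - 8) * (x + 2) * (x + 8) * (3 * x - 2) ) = 71/(2288*(3*x - 2)) + 149/(1248*(x + 8)) - 1/(48*(x + 2)) + 79/(352*(x - 8))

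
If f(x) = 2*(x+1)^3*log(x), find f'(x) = (6*x^3*log(x) + 2*x^3 + 12*x^2*log(x) + 6*x^2 + 6*x*log(x) + 6*x + 2)/x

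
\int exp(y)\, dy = exp(y) + C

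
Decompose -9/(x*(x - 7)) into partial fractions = -9/(7*(x - 7)) + 9/(7*x)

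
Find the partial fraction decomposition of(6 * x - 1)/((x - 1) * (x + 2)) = 13/(3*(x + 2)) + 5/(3*(x - 1))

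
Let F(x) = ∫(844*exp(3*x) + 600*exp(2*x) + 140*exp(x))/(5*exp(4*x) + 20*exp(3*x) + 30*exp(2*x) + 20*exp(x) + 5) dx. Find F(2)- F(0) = -126/5 + 128*exp(6)/(5*(1 + exp(2))^3) + 28*exp(2)/(1 + exp(2)) + 32*exp(4)/(1 + exp(2))^2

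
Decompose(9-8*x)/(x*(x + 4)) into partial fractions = -41/(4*(x + 4)) + 9/(4*x)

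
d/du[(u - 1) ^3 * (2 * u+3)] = 8*u^3 - 9*u^2 - 6*u + 7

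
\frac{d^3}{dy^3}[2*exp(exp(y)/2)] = exp(y + exp(y)/2) + 3*exp(2*y + exp(y)/2)/2 + exp(3*y + exp(y)/2)/4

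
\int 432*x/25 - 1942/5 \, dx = 216*x^2/25 - 1942*x/5 + C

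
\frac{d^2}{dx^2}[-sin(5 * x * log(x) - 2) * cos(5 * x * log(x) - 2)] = (50*x*log(x)^2*sin(10*x*log(x) - 4) + 100*x*log(x)*sin(10*x*log(x) - 4) + 50*x*sin(10*x*log(x) - 4) - 5*cos(10*x*log(x) - 4))/x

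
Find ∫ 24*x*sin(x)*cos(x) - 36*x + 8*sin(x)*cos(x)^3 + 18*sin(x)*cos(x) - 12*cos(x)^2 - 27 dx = 9*x - 2*(3*x + cos(x)^2 + 3)^2 + 3*cos(x)^2 + C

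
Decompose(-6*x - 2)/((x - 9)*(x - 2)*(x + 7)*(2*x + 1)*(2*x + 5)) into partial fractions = -26/(1863*(2*x + 5)) + 2/(1235*(2*x + 1)) + 5/(2106*(x + 7)) + 2/(405*(x - 2)) - 1/(874*(x - 9))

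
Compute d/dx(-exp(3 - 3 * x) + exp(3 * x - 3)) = 3*exp(3 - 3*x) + 3*exp(3*x - 3)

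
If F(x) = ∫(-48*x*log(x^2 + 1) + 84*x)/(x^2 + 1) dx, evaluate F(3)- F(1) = -12*log(10)^2 - 42*log(2) + 12*log(2)^2 + 42*log(10)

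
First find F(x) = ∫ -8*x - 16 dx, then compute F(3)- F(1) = -64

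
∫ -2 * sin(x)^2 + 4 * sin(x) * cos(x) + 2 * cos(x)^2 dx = -sqrt(2)*cos(2*x + pi/4) + C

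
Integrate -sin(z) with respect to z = cos(z) + C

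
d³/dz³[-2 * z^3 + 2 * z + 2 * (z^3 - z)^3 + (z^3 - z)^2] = 1008*z^6 - 1260*z^4 + 120*z^3 + 360*z^2 - 48*z - 24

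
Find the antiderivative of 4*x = 2*x^2 + C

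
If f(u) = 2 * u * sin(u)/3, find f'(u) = 2*u*cos(u)/3 + 2*sin(u)/3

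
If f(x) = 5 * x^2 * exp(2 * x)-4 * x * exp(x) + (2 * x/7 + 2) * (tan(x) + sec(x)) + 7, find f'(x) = 10*x^2*exp(2*x) + 10*x*exp(2*x) - 4*x*exp(x) + 2*x*sin(x)/(7*cos(x)^2) + 2*x/(7*cos(x)^2) - 4*exp(x) + 2*sin(x)/cos(x)^2 + 2*tan(x)/7 + 2/(7*cos(x)) + 2/cos(x)^2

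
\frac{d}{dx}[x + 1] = 1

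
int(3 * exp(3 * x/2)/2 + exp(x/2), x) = (exp(x) + 2)*exp(x/2) + C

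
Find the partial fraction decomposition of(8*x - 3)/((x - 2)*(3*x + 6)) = 19/(12*(x + 2)) + 13/(12*(x - 2))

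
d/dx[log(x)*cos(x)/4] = (-x*log(x)*sin(x) + cos(x))/(4*x)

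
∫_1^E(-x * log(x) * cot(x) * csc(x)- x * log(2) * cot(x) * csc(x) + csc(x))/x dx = -log(2)*csc(1) + log(2*E)*csc(E)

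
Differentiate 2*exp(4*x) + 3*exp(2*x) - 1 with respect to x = 8*exp(4*x) + 6*exp(2*x)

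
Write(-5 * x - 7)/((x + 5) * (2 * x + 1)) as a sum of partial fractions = -1/(2*x + 1) - 2/(x + 5)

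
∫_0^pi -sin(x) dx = -2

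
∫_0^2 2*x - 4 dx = -4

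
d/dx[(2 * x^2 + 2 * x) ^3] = 48*x^5 + 120*x^4 + 96*x^3 + 24*x^2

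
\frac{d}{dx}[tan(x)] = cos(x)^(-2)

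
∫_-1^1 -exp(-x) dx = -E + exp(-1)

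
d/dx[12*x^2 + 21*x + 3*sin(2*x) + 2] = 24*x + 6*cos(2*x) + 21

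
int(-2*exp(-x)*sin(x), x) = sqrt(2)*exp(-x)*sin(x + pi/4) + C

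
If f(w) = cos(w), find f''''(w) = cos(w)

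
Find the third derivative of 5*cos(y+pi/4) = 5*sin(y + pi/4)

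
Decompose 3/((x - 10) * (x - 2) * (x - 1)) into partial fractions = 1/(3*(x - 1)) - 3/(8*(x - 2)) + 1/(24*(x - 10))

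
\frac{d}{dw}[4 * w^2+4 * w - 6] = 8*w + 4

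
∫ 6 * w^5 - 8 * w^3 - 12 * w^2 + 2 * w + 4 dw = w^6 - 2*w^4 - 4*w^3 + w^2 + 4*w + C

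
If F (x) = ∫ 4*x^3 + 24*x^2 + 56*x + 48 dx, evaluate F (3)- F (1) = 608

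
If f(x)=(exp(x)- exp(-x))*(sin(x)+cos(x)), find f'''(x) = -4*(exp(2*x)*sin(x) + cos(x))*exp(-x)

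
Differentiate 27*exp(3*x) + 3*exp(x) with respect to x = 81*exp(3*x) + 3*exp(x)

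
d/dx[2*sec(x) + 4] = 2*tan(x)*sec(x)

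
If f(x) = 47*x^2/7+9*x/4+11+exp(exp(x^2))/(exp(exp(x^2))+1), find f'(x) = (56*x*exp(x^2 + exp(x^2)) + 376*x*exp(2*exp(x^2)) + 752*x*exp(exp(x^2)) + 376*x + 63*exp(2*exp(x^2)) + 126*exp(exp(x^2)) + 63)/(28*exp(2*exp(x^2)) + 56*exp(exp(x^2)) + 28)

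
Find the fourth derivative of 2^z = 2^z*log(2)^4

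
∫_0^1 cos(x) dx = sin(1)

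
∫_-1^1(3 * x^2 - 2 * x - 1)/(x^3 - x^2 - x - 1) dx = 0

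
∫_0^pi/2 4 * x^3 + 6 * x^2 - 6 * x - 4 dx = -4 + (-2 + pi/2 + pi^2/4)^2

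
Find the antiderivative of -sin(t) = cos(t) + C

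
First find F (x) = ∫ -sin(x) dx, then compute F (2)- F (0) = -1 + cos(2)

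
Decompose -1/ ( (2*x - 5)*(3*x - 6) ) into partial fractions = -2/(3*(2*x - 5)) + 1/(3*(x - 2))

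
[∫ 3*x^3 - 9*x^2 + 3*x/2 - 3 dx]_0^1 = -9/2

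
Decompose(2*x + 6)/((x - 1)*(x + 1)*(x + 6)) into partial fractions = -6/(35*(x + 6)) - 2/(5*(x + 1)) + 4/(7*(x - 1))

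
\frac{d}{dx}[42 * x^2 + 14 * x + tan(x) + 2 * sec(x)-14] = 84*x + tan(x)^2 + 2*tan(x)*sec(x) + 15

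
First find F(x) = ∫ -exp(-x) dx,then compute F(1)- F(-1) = -E + exp(-1)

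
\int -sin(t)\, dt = cos(t) + C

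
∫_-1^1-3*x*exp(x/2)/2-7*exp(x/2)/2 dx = -4*exp(1/2) - 2*exp(-1/2)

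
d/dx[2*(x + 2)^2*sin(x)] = 2*x^2*cos(x) + 4*x*sin(x) + 8*x*cos(x) + 8*sin(x) + 8*cos(x)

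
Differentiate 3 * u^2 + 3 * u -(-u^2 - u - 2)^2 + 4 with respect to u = -4*u^3 - 6*u^2 - 4*u - 1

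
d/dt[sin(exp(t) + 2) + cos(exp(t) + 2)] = sqrt(2)*exp(t)*cos(exp(t) + pi/4 + 2)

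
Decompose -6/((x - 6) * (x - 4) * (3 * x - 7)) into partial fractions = -54/(55*(3*x - 7)) + 3/(5*(x - 4)) - 3/(11*(x - 6))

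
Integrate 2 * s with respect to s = s^2 + C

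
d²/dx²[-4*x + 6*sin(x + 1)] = -6*sin(x + 1)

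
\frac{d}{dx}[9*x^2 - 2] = 18*x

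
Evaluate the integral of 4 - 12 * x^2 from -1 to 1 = 0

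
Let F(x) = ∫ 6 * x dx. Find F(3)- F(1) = 24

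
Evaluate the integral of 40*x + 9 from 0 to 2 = 98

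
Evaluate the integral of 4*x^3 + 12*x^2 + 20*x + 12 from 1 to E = -36 + (-exp(2) - 2*E - 3)^2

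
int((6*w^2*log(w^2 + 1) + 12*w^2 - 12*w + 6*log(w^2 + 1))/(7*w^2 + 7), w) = 6*(w - 1)*log(w^2 + 1)/7 + C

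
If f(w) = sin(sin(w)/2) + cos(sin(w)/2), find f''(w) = -sqrt(2)*(2*sin(w)*cos(sin(w)/2 + pi/4) + sin(sin(w)/2 + pi/4)*cos(w)^2)/4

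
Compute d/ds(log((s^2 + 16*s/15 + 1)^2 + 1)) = (900*s^3 + 1440*s^2 + 1412*s + 480)/(225*s^4 + 480*s^3 + 706*s^2 + 480*s + 450)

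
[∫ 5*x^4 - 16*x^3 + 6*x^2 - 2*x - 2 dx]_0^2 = -24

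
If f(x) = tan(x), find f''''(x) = 24*tan(x)^5 + 40*tan(x)^3 + 16*tan(x)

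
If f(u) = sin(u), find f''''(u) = sin(u)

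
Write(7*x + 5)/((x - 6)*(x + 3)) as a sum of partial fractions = 16/(9*(x + 3)) + 47/(9*(x - 6))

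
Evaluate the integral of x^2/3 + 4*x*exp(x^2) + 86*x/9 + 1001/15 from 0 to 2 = 2*exp(4) + 2272/15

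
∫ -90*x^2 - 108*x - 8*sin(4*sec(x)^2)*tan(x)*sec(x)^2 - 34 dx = -30*x^3 - 54*x^2 - 34*x + cos(4*sec(x)^2) + C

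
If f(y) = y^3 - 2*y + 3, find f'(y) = 3*y^2 - 2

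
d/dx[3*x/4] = 3/4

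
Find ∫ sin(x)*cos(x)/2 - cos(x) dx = (sin(x) - 2)^2/4 + C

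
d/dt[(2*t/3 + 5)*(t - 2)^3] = 8*t^3/3 + 3*t^2 - 44*t + 164/3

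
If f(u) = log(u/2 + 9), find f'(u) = 1/(u + 18)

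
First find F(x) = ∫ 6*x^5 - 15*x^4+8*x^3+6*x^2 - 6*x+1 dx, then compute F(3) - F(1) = 192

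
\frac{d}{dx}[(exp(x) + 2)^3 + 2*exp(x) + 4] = 3*exp(3*x) + 12*exp(2*x) + 14*exp(x)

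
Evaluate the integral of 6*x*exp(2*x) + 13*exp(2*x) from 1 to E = -8*exp(2) + (5 + 3*E)*exp(2*E)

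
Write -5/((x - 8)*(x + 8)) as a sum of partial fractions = 5/(16*(x + 8)) - 5/(16*(x - 8))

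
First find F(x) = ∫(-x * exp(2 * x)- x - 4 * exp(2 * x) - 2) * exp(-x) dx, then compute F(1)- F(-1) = -6*E + 6*exp(-1)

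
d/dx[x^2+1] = 2*x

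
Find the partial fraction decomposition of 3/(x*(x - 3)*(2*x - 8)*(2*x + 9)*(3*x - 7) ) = 243/(5740*(3*x - 7)) + 8/(31365*(2*x + 9)) - 1/(60*(x - 3)) + 3/(680*(x - 4)) - 1/(504*x)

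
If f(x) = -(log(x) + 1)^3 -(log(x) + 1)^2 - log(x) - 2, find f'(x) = (-3*log(x)^2 - 8*log(x) - 6)/x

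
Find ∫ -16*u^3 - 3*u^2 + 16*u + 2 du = -4*u^4 - u^3 + 8*u^2 + 2*u + C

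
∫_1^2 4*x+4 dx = 10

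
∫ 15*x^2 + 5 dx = 5*x^3 + 5*x + C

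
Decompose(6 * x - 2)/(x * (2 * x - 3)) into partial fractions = 14/(3*(2*x - 3)) + 2/(3*x)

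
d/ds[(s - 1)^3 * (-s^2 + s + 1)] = -5*s^4 + 16*s^3 - 15*s^2 + 2*s + 2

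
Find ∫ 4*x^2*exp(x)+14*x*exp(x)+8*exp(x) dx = (4*x^2 + 6*x + 2)*exp(x) + C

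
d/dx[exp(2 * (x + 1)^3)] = 6*x^2*exp(2*x^3 + 6*x^2 + 6*x + 2) + 12*x*exp(2*x^3 + 6*x^2 + 6*x + 2) + 6*exp(2*x^3 + 6*x^2 + 6*x + 2)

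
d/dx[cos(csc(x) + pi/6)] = sin(csc(x) + pi/6)*cot(x)*csc(x)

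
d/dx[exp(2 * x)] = 2*exp(2*x)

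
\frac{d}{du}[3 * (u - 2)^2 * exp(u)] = 3*u^2*exp(u) - 6*u*exp(u)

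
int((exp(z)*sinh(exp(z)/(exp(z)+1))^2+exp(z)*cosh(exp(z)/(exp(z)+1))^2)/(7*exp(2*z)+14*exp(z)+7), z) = sinh(2*exp(z)/(exp(z) + 1))/14 + C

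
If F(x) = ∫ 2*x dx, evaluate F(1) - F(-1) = 0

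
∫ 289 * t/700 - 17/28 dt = 289*t^2/1400 - 17*t/28 + C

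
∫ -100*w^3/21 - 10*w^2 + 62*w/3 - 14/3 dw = -25*w^4/21 - 10*w^3/3 + 31*w^2/3 - 14*w/3 + C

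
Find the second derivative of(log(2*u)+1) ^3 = (-3*log(u)^2 - 6*log(2)*log(u) - 3*log(2)^2 + 3)/u^2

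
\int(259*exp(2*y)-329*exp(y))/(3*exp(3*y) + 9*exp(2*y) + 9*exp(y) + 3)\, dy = (48*exp(2*y) - 163*exp(y) + 83)/(3*(exp(2*y) + 2*exp(y) + 1)) + C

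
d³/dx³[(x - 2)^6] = 120*x^3 - 720*x^2 + 1440*x - 960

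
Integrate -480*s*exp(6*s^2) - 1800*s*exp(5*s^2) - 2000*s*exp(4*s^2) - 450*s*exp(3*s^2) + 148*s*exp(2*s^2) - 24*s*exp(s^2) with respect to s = (-40*exp(5*s^2) - 180*exp(4*s^2) - 250*exp(3*s^2) - 75*exp(2*s^2) + 37*exp(s^2) - 12)*exp(s^2) + C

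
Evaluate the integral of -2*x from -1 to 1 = 0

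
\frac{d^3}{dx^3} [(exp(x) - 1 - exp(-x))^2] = (8*exp(4*x) - 2*exp(3*x) - 2*exp(x) - 8)*exp(-2*x)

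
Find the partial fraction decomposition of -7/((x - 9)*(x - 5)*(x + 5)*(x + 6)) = 7/(165*(x + 6)) - 1/(20*(x + 5)) + 7/(440*(x - 5)) - 1/(120*(x - 9))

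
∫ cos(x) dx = sin(x) + C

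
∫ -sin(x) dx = cos(x) + C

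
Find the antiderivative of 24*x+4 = 12*x^2 + 4*x + C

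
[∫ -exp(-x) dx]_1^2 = -exp(-1) + exp(-2)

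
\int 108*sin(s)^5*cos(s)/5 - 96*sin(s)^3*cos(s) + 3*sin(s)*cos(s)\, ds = 3*(12*sin(s)^4 - 80*sin(s)^2 + 5)*sin(s)^2/10 + C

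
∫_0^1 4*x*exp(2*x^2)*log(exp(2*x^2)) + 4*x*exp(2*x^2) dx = 2*exp(2)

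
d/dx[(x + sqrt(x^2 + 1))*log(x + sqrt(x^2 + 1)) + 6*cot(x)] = (x*log(x + sqrt(x^2 + 1)) + x + sqrt(x^2 + 1)*log(x + sqrt(x^2 + 1)) + sqrt(x^2 + 1) - 6*sqrt(x^2 + 1)/sin(x)^2)/sqrt(x^2 + 1)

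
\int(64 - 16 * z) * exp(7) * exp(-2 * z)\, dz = (8*z + 5*exp(2*z - 7) - 28)*exp(7 - 2*z) + C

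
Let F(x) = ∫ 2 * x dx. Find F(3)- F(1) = 8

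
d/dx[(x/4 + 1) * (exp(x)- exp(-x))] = (x*exp(2*x) + x + 5*exp(2*x) + 3)*exp(-x)/4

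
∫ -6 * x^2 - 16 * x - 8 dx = -2*x^3 - 8*x^2 - 8*x + C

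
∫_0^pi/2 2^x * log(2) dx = -1 + 2^(pi/2)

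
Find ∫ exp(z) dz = exp(z) + C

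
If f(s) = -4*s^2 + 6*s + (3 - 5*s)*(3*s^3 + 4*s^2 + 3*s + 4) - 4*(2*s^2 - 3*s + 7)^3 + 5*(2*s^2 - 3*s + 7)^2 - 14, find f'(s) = -192*s^5 + 720*s^4 - 2188*s^3 + 3135*s^2 - 3508*s + 1549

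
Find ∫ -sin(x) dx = cos(x) + C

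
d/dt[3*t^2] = 6*t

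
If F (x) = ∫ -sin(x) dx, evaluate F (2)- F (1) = -cos(1) + cos(2)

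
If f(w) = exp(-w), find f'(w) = -exp(-w)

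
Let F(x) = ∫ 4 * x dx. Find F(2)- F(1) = 6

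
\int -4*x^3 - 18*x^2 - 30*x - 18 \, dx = -x^4 - 6*x^3 - 15*x^2 - 18*x + C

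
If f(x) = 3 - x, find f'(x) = -1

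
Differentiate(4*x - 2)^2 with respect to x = 32*x - 16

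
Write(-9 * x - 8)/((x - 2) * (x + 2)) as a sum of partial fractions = -5/(2*(x + 2)) - 13/(2*(x - 2))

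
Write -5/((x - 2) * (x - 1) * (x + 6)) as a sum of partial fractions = -5/(56*(x + 6)) + 5/(7*(x - 1)) - 5/(8*(x - 2))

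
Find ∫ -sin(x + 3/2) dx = cos(x + 3/2) + C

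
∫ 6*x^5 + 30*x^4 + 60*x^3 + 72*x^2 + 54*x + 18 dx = x^6 + 6*x^5 + 15*x^4 + 24*x^3 + 27*x^2 + 18*x + C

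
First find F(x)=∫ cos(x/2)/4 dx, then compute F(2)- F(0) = sin(1)/2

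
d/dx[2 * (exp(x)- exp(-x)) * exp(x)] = 4*exp(2*x)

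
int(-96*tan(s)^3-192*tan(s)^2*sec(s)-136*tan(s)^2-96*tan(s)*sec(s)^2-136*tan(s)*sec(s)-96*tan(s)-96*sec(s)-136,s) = -12*(2*tan(s) + 2*sec(s) + 3)^2 + 8*tan(s) + 8*sec(s) + C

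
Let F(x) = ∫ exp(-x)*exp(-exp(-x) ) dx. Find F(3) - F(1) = -exp(-exp(-1)) + exp(-exp(-3))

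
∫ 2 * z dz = z^2 + C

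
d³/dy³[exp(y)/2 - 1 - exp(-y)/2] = (exp(2*y) + 1)*exp(-y)/2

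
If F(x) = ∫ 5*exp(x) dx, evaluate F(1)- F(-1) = -5*exp(-1) + 5*E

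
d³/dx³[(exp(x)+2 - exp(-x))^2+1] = (8*exp(4*x) + 4*exp(3*x) + 4*exp(x) - 8)*exp(-2*x)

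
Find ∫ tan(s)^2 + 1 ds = tan(s) + C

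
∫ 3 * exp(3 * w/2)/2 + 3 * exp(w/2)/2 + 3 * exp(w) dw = (exp(w/2) + 1)^3 + C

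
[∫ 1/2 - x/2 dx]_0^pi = -pi^2/4 + pi/2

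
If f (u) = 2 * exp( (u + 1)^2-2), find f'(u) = 4*u*exp(u^2 + 2*u - 1) + 4*exp(u^2 + 2*u - 1)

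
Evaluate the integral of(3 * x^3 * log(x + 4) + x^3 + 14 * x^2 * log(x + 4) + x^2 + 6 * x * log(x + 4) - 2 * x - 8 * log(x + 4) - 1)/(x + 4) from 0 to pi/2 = log(4) + (-pi - 1 + pi^2/4 + pi^3/8)*log(pi/2 + 4)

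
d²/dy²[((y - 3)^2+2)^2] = 12*y^2 - 72*y + 116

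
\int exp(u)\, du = exp(u) + C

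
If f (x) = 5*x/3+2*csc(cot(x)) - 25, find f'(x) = 5/3 + 2*cos(1/tan(x))/(sin(x)^2*sin(1/tan(x))^2)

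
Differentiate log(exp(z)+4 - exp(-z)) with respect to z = (exp(2*z) + 1)/(exp(2*z) + 4*exp(z) - 1)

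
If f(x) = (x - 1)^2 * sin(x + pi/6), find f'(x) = x^2*cos(x + pi/6) + 2*x*sin(x + pi/6) - 2*x*cos(x + pi/6) - 2*sin(x + pi/6) + cos(x + pi/6)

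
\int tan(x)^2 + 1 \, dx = tan(x) + C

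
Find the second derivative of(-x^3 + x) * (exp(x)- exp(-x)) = (-x^3*exp(2*x) + x^3 - 6*x^2*exp(2*x) - 6*x^2 - 5*x*exp(2*x) + 5*x + 2*exp(2*x) + 2)*exp(-x)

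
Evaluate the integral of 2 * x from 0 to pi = pi^2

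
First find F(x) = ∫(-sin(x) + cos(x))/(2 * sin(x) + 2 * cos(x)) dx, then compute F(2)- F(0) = log(cos(2) + sin(2))/2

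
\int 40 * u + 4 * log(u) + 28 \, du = 4*u*(5*u + log(u) + 6) + C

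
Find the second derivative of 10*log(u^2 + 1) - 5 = (20 - 20*u^2)/(u^4 + 2*u^2 + 1)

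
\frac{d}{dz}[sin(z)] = cos(z)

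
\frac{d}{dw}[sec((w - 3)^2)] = 2*w*tan(w^2 - 6*w + 9)*sec(w^2 - 6*w + 9) - 6*tan(w^2 - 6*w + 9)*sec(w^2 - 6*w + 9)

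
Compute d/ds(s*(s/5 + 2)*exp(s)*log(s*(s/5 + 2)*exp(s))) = s^2*exp(s)*log(s^2*exp(s)/5 + 2*s*exp(s))/5 + s^2*exp(s)/5 + 12*s*exp(s)*log(s^2*exp(s)/5 + 2*s*exp(s))/5 + 12*s*exp(s)/5 + 2*exp(s)*log(s^2*exp(s)/5 + 2*s*exp(s)) + 2*exp(s)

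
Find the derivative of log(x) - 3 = 1/x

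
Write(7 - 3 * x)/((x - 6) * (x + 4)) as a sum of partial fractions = -19/(10*(x + 4)) - 11/(10*(x - 6))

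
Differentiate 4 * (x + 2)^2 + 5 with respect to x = 8*x + 16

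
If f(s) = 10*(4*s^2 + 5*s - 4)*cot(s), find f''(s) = 80*s^2*cot(s)^3 + 80*s^2*cot(s) + 100*s*cot(s)^3 - 160*s*cot(s)^2 + 100*s*cot(s) - 160*s - 80*cot(s)^3 - 100*cot(s)^2 - 100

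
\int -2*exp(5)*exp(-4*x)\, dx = exp(5 - 4*x)/2 + C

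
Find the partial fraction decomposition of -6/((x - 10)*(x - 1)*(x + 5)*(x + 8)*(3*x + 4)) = -243/(26180*(3*x + 4)) - 1/(1620*(x + 8)) + 1/(495*(x + 5)) + 1/(567*(x - 1)) - 1/(13770*(x - 10))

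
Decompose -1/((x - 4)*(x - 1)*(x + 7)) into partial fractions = -1/(88*(x + 7)) + 1/(24*(x - 1)) - 1/(33*(x - 4))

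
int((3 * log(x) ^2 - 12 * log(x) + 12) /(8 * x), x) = (log(x) - 2)^3/8 + C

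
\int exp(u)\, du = exp(u) + C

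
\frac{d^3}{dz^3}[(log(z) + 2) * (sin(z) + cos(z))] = sqrt(2)*(-z^3*log(z)*cos(z + pi/4) - 2*z^3*cos(z + pi/4) - 3*z^2*sin(z + pi/4) - 3*z*cos(z + pi/4) + 2*sin(z + pi/4))/z^3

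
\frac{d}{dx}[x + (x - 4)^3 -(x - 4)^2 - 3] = 3*x^2 - 26*x + 57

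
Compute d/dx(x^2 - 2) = 2*x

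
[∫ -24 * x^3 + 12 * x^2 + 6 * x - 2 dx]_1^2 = -55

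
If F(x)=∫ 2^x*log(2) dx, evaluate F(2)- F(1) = 2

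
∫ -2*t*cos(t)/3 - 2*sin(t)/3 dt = -2*t*sin(t)/3 + C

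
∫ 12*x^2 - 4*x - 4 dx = 4*x^3 - 2*x^2 - 4*x + C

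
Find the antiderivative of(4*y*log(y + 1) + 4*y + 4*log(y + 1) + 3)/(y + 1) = (4*y + 3)*log(y + 1) + C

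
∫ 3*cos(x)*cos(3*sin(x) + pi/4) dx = sin(3*sin(x) + pi/4) + C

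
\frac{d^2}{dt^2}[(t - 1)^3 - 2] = 6*t - 6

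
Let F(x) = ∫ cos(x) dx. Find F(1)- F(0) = sin(1)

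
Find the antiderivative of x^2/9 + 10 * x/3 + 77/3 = x^3/27 + 5*x^2/3 + 77*x/3 + C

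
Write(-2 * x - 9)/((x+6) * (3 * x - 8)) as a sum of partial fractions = -43/(26*(3*x - 8)) - 3/(26*(x + 6))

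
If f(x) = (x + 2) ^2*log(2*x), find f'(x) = (2*x^2*log(x) + x^2 + 2*x^2*log(2) + 4*x*log(x) + 4*x*log(2) + 4*x + 4)/x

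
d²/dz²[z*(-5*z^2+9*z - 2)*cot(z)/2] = -5*z^3*cot(z)^3 - 5*z^3*cot(z) + 9*z^2*cot(z)^3 + 15*z^2*cot(z)^2 + 9*z^2*cot(z) + 15*z^2 - 2*z*cot(z)^3 - 18*z*cot(z)^2 - 17*z*cot(z) - 18*z + 2*cot(z)^2 + 9*cot(z) + 2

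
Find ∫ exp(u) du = exp(u) + C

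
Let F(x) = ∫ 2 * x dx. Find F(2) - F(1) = 3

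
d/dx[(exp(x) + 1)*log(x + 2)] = (x*exp(x)*log(x + 2) + 2*exp(x)*log(x + 2) + exp(x) + 1)/(x + 2)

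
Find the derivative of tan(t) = cos(t)^(-2)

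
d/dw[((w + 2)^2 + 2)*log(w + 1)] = (2*w^2*log(w + 1) + w^2 + 6*w*log(w + 1) + 4*w + 4*log(w + 1) + 6)/(w + 1)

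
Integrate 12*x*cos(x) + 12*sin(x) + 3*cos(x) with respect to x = (12*x + 3)*sin(x) + C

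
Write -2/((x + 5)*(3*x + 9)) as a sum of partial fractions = 1/(3*(x + 5)) - 1/(3*(x + 3))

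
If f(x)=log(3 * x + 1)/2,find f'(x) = 3/(6*x + 2)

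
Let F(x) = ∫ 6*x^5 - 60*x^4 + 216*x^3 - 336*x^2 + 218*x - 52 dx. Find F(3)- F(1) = 0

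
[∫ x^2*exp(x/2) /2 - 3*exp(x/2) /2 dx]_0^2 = -5 + E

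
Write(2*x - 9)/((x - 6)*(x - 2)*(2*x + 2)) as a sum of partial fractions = -11/(42*(x + 1)) + 5/(24*(x - 2)) + 3/(56*(x - 6))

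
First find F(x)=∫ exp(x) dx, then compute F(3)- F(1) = -E + exp(3)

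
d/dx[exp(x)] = exp(x)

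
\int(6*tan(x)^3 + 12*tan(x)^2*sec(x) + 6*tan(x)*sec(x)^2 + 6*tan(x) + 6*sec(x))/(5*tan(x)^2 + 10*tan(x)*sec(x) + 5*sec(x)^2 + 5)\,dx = 3*log((tan(x) + sec(x))^2 + 1)/5 + C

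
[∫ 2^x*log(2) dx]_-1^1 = 3/2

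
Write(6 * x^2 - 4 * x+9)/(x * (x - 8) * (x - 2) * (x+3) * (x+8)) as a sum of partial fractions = 17/(256*(x + 8)) - 1/(11*(x + 3)) - 1/(24*(x - 2)) + 361/(8448*(x - 8)) + 3/(128*x)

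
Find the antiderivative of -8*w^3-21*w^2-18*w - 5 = -2*w^4 - 7*w^3 - 9*w^2 - 5*w + C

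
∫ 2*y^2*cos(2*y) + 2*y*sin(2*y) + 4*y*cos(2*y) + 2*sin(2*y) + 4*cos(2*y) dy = (y^2 + 2*y + 2)*sin(2*y) + C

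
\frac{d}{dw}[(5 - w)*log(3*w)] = (-w*log(w) - w*log(3) - w + 5)/w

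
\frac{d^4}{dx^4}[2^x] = 2^x*log(2)^4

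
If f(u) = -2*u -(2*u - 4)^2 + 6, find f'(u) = 14 - 8*u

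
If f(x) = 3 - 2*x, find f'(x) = -2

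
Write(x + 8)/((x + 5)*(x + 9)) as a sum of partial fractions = 1/(4*(x + 9)) + 3/(4*(x + 5))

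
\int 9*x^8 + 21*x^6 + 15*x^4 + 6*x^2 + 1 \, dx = x^9 + 3*x^7 + 3*x^5 + 2*x^3 + x + C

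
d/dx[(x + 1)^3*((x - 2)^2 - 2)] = 5*x^4 - 4*x^3 - 21*x^2 - 10*x + 2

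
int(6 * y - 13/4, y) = 3*y^2 - 13*y/4 + C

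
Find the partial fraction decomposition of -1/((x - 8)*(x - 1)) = 1/(7*(x - 1)) - 1/(7*(x - 8))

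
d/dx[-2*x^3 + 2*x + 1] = 2 - 6*x^2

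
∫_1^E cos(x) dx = -sin(1) + sin(E)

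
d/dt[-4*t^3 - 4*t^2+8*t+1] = -12*t^2 - 8*t + 8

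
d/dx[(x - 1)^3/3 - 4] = x^2 - 2*x + 1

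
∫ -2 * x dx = -x^2 + C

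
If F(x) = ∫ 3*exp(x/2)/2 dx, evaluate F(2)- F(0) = -3 + 3*E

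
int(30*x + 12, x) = 15*x^2 + 12*x + C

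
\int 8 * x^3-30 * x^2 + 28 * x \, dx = 2*x^4 - 10*x^3 + 14*x^2 + C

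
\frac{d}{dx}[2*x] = 2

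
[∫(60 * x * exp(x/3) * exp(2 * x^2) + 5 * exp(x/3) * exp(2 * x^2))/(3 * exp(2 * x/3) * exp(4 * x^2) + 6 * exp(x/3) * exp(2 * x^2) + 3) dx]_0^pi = -5/2 + 5*exp(pi/3 + 2*pi^2)/(1 + exp(pi/3 + 2*pi^2))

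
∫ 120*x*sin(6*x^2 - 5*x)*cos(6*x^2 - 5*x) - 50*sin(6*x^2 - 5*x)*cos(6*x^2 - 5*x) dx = -5*cos(x*(6*x - 5))^2 + C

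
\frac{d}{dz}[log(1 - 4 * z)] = 4/(4*z - 1)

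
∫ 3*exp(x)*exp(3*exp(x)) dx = exp(3*exp(x)) + C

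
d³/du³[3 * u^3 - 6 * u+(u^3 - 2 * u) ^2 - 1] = 120*u^3 - 96*u + 18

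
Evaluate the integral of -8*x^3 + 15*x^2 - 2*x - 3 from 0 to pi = (3 - 2*pi)*(-pi^2 - pi + pi^3)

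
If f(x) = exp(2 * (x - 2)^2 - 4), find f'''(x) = 64*x^3*exp(2*x^2 - 8*x + 4) - 384*x^2*exp(2*x^2 - 8*x + 4) + 816*x*exp(2*x^2 - 8*x + 4) - 608*exp(2*x^2 - 8*x + 4)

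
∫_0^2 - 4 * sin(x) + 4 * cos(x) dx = -4 + 4*cos(2) + 4*sin(2)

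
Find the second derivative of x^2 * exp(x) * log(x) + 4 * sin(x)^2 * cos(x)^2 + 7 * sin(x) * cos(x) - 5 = x^2*exp(x)*log(x) + 4*x*exp(x)*log(x) + 2*x*exp(x) + 16*(1 - cos(2*x))^2 + 2*exp(x)*log(x) + 3*exp(x) - 14*sin(2*x) + 32*cos(2*x) - 24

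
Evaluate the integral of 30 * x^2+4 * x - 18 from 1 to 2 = 58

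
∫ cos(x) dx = sin(x) + C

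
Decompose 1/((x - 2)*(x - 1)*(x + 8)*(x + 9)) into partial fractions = -1/(110*(x + 9)) + 1/(90*(x + 8)) - 1/(90*(x - 1)) + 1/(110*(x - 2))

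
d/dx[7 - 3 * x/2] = -3/2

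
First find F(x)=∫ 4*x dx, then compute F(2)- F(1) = 6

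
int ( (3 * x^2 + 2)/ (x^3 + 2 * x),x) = log(3*x^3 + 6*x) + C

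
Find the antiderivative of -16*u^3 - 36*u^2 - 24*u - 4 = -4*u^4 - 12*u^3 - 12*u^2 - 4*u + C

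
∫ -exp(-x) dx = exp(-x) + C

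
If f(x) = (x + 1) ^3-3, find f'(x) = 3*x^2 + 6*x + 3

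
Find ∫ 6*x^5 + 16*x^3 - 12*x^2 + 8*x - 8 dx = x^6 + 4*x^4 - 4*x^3 + 4*x^2 - 8*x + C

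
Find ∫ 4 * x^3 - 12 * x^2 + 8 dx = x^4 - 4*x^3 + 8*x + C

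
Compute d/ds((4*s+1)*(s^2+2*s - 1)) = 12*s^2 + 18*s - 2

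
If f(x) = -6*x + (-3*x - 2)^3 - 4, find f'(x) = -81*x^2 - 108*x - 42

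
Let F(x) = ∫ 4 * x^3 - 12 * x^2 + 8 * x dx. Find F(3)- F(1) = 8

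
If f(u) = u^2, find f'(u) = 2*u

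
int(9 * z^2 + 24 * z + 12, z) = 3*z^3 + 12*z^2 + 12*z + C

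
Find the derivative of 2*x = 2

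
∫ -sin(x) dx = cos(x) + C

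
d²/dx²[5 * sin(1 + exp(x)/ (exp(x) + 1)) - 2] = 5*(-exp(2*x)*cos(1 + exp(x)/(exp(x) + 1)) - exp(x)*sin(1 + exp(x)/(exp(x) + 1)) + cos(1 + exp(x)/(exp(x) + 1)))*exp(x)/(exp(4*x) + 4*exp(3*x) + 6*exp(2*x) + 4*exp(x) + 1)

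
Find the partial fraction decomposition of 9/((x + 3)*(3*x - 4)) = 27/(13*(3*x - 4)) - 9/(13*(x + 3))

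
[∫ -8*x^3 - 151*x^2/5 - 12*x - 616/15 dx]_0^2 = -656/3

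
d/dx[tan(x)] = cos(x)^(-2)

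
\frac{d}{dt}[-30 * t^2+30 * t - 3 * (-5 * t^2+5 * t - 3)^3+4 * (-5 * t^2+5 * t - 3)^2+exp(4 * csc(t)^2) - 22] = 2250*t^5 - 5625*t^4 + 7600*t^3 - 5775*t^2 + 2540*t - 8*exp(4*csc(t)^2)*cot(t)*csc(t)^2 - 495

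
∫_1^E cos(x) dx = -sin(1) + sin(E)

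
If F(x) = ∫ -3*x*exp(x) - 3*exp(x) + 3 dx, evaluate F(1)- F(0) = 3 - 3*E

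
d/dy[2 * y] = 2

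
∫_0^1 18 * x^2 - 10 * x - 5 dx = -4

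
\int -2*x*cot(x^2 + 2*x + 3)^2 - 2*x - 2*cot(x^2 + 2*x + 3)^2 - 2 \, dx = cot((x + 1)^2 + 2) + C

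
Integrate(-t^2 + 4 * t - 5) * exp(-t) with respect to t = ((t - 1)^2 + 2)*exp(-t) + C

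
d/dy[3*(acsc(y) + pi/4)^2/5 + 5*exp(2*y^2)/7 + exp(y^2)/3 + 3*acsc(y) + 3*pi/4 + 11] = (600*y^3*sqrt(1 - 1/y^2)*exp(2*y^2) + 140*y^3*sqrt(1 - 1/y^2)*exp(y^2) - 252*acsc(y) - 630 - 63*pi)/(210*y^2*sqrt(1 - 1/y^2))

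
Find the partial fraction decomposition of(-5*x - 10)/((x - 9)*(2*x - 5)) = 45/(13*(2*x - 5)) - 55/(13*(x - 9))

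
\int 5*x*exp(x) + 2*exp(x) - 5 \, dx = (5*x - 3)*(exp(x) - 1) + C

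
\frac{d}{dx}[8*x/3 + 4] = 8/3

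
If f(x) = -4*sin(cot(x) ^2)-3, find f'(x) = 8*cos(x)*cos(1 - 1/sin(x)^2)/sin(x)^3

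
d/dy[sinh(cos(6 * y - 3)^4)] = -24*sin(6*y - 3)*cos(6*y - 3)^3*cosh(cos(6*y - 3)^4)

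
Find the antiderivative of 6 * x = 3*x^2 + C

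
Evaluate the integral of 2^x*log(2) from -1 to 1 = 3/2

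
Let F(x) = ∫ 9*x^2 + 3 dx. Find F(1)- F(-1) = 12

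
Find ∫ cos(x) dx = sin(x) + C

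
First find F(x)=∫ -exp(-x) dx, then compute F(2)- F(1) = -exp(-1) + exp(-2)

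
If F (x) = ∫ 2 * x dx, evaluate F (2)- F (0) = 4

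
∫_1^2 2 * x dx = 3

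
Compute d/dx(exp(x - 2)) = exp(x - 2)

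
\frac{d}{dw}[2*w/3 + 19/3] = 2/3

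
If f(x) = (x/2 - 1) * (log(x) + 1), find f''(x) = (x + 2)/(2*x^2)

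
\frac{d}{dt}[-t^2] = -2*t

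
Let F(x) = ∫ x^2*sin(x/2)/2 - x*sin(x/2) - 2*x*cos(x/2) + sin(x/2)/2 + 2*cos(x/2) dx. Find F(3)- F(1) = -4*cos(3/2)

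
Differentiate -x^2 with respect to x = -2*x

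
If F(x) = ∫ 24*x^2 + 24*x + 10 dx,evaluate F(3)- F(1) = 324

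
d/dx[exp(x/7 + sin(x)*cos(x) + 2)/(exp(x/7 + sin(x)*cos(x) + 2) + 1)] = (7*cos(2*x) + 1)*exp(2)*exp(x/7)*exp(sin(2*x)/2)/(7*(exp(2)*exp(x/7)*exp(sin(2*x)/2) + 1)^2)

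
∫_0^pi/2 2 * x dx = pi^2/4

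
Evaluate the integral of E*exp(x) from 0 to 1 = -E + exp(2)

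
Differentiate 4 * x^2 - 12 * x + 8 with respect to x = 8*x - 12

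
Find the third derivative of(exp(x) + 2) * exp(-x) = -2*exp(-x)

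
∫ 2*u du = u^2 + C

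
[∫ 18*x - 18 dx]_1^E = (-3 + 3*E)^2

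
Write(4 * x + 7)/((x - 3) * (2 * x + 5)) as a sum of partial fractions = 6/(11*(2*x + 5)) + 19/(11*(x - 3))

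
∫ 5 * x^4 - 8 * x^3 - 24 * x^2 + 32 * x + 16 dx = x^5 - 2*x^4 - 8*x^3 + 16*x^2 + 16*x + C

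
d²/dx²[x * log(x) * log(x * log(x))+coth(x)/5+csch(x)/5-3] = (x*log(x)/sinh(x) + 2*x*log(x)*cosh(x)/sinh(x)^3 + 2*x*log(x)/sinh(x)^3 + 5*log(x)^2 + 5*log(x)*log(x*log(x)) + 15*log(x) + 5)/(5*x*log(x))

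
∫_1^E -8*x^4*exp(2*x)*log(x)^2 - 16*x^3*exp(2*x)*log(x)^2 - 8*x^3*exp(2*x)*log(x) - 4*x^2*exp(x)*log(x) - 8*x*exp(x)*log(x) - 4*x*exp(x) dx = -4*exp(4 + 2*E) - 4*exp(2 + E)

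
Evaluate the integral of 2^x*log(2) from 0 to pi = -1 + 2^pi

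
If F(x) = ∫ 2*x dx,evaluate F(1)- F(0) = 1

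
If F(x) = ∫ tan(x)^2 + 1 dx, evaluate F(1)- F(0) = tan(1)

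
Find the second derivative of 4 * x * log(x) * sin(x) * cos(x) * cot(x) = 2*(-4*x^2*log(x)*cos(2*x) - 4*x*log(x)*sin(2*x) - 4*x*sin(2*x) + cos(2*x) + 1)/x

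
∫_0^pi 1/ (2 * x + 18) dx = -log(3)/2 + log(pi/3 + 3)/2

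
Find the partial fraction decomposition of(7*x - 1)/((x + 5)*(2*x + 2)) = 9/(2*(x + 5)) - 1/(x + 1)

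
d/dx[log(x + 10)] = 1/(x + 10)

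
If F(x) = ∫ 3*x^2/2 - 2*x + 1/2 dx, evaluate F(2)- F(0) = 1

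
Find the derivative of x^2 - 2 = 2*x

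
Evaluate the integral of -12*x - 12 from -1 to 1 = -24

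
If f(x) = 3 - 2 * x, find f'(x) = -2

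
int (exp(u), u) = exp(u) + C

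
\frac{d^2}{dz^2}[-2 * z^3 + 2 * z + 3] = -12*z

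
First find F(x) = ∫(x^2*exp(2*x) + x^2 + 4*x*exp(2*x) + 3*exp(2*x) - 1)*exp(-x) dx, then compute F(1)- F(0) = -4*exp(-1) + 4*E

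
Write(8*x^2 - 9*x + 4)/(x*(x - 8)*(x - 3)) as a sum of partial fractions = -49/(15*(x - 3)) + 111/(10*(x - 8)) + 1/(6*x)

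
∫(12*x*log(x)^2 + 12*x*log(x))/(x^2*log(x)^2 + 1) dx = 6*log(x^2*log(x)^2 + 1) + C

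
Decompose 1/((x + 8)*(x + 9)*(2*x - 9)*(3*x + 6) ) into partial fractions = 8/(26325*(2*x - 9)) - 1/(567*(x + 9)) + 1/(450*(x + 8)) - 1/(1638*(x + 2))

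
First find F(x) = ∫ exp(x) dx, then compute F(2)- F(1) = -E + exp(2)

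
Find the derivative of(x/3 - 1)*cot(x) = -x/(3*sin(x)^2) + 1/(3*tan(x)) + sin(x)^(-2)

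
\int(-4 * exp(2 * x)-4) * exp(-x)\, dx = -8*sinh(x) + C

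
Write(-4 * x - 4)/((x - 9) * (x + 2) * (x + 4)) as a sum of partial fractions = 6/(13*(x + 4)) - 2/(11*(x + 2)) - 40/(143*(x - 9))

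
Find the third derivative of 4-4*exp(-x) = 4*exp(-x)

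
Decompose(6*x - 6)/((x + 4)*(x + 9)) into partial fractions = 12/(x + 9) - 6/(x + 4)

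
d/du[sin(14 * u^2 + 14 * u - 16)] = 14*(2*u + 1)*cos(14*u^2 + 14*u - 16)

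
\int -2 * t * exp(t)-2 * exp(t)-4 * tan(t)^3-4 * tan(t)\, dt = -2*t*exp(t) - 2*tan(t)^2 + C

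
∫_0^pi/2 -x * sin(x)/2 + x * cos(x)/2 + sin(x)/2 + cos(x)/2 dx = pi/4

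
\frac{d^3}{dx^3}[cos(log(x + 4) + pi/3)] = (-sin(log(x + 4) + pi/3) + 3*cos(log(x + 4) + pi/3))/(x^3 + 12*x^2 + 48*x + 64)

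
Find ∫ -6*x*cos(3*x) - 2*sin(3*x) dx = -2*x*sin(3*x) + C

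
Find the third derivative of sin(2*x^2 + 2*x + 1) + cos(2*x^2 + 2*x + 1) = 64*x^3*sin(2*x^2 + 2*x + 1) - 64*x^3*cos(2*x^2 + 2*x + 1) + 96*x^2*sin(2*x^2 + 2*x + 1) - 96*x^2*cos(2*x^2 + 2*x + 1) - 96*x*cos(2*x^2 + 2*x + 1) - 16*sin(2*x^2 + 2*x + 1) - 32*cos(2*x^2 + 2*x + 1)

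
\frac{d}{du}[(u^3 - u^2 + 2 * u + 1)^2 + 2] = 6*u^5 - 10*u^4 + 20*u^3 - 6*u^2 + 4*u + 4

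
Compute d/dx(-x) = -1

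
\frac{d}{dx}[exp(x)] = exp(x)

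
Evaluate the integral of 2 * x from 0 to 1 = 1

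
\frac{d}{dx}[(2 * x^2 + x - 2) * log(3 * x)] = (4*x^2*log(x) + 2*x^2 + 4*x^2*log(3) + x*log(x) + x + x*log(3) - 2)/x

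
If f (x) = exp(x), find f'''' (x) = exp(x)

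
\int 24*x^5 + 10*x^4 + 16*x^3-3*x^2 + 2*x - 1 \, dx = 4*x^6 + 2*x^5 + 4*x^4 - x^3 + x^2 - x + C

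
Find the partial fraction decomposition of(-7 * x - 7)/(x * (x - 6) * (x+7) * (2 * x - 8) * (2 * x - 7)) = -12/(35*(2*x - 7)) + 1/(1001*(x + 7)) + 35/(176*(x - 4)) - 49/(1560*(x - 6)) + 1/(336*x)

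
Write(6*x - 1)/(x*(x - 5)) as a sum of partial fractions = 29/(5*(x - 5)) + 1/(5*x)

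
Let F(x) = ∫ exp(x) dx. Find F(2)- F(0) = -1 + exp(2)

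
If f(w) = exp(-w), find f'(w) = -exp(-w)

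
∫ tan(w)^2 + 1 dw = tan(w) + C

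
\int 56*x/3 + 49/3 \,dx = 28*x^2/3 + 49*x/3 + C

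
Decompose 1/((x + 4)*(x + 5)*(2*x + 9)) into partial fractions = -4/(2*x + 9) + 1/(x + 5) + 1/(x + 4)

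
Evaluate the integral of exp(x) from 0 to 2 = -1 + exp(2)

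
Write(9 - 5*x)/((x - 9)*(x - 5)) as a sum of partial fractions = 4/(x - 5) - 9/(x - 9)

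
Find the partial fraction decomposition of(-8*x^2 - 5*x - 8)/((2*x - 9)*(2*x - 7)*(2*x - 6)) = 247/(4*(2*x - 7)) - 385/(12*(2*x - 9)) - 95/(6*(x - 3))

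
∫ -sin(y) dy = cos(y) + C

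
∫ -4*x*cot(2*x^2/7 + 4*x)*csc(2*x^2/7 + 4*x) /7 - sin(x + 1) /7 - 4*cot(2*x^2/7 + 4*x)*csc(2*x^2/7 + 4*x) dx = cos(x + 1)/7 + csc(2*x*(x + 14)/7) + C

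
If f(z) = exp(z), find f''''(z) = exp(z)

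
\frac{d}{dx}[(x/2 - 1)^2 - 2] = x/2 - 1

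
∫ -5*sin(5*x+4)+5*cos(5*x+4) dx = sqrt(2)*sin(5*x + pi/4 + 4) + C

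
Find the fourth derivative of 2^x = 2^x*log(2)^4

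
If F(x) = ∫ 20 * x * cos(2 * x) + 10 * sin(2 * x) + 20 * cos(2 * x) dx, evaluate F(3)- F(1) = -20*sin(2) + 40*sin(6)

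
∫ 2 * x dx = x^2 + C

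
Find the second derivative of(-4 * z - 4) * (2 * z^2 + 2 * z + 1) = -48*z - 32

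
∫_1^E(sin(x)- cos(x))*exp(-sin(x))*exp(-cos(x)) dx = -exp(-sin(1) - cos(1)) + exp(-sin(E) - cos(E))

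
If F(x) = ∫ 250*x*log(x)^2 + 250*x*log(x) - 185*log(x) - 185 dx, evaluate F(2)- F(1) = -70*log(2) - 45 + 5*(3 - 10*log(2))^2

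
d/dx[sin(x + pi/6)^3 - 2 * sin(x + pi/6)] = 3*sin(x + pi/6)^2*cos(x + pi/6) - 2*cos(x + pi/6)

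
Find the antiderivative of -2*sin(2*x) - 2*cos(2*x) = sqrt(2)*cos(2*x + pi/4) + C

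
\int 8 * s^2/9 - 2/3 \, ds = 8*s^3/27 - 2*s/3 + C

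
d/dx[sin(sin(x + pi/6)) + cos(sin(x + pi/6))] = sqrt(2)*cos(x + pi/6)*cos(sqrt(3)*sin(x)/2 + cos(x)/2 + pi/4)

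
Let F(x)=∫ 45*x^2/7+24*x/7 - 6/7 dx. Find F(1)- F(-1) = 18/7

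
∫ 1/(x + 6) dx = log(x/2 + 3) + C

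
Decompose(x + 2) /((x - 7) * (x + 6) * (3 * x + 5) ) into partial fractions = -3/(338*(3*x + 5)) - 4/(169*(x + 6)) + 9/(338*(x - 7))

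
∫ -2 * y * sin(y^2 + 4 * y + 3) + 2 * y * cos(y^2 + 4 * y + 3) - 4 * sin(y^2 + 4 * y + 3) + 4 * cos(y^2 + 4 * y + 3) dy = sin((y + 2)^2 - 1) + cos((y + 2)^2 - 1) + C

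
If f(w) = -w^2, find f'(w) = -2*w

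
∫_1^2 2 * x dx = 3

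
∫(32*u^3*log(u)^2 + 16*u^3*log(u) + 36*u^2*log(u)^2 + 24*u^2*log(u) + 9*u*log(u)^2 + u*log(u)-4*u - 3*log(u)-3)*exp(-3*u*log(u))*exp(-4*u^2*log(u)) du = -u*(4*u + 3)*exp(-u*(4*u + 3)*log(u))*log(u) + C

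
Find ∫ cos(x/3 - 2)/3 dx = sin(x/3 - 2) + C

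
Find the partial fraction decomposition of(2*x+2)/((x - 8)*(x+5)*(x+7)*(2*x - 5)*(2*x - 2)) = -56/(9405*(2*x - 5)) - 1/(760*(x + 7)) + 1/(585*(x + 5)) + 1/(504*(x - 1)) + 3/(5005*(x - 8))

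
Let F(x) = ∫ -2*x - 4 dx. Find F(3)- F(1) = -16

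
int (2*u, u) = u^2 + C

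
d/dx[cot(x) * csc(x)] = 1/sin(x) - 2/sin(x)^3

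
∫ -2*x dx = -x^2 + C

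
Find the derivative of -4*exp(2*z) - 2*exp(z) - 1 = -8*exp(2*z) - 2*exp(z)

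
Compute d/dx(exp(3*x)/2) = 3*exp(3*x)/2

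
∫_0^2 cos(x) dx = sin(2)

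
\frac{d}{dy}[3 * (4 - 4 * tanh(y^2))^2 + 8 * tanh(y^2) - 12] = 16*y*(12*sinh(y^2)/cosh(y^2) - 11)/cosh(y^2)^2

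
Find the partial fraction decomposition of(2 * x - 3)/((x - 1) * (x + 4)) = 11/(5*(x + 4)) - 1/(5*(x - 1))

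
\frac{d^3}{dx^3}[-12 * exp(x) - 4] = -12*exp(x)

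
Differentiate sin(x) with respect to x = cos(x)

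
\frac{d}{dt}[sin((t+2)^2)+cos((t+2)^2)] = -2*t*sin(t^2 + 4*t + 4) + 2*t*cos(t^2 + 4*t + 4) - 4*sin(t^2 + 4*t + 4) + 4*cos(t^2 + 4*t + 4)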